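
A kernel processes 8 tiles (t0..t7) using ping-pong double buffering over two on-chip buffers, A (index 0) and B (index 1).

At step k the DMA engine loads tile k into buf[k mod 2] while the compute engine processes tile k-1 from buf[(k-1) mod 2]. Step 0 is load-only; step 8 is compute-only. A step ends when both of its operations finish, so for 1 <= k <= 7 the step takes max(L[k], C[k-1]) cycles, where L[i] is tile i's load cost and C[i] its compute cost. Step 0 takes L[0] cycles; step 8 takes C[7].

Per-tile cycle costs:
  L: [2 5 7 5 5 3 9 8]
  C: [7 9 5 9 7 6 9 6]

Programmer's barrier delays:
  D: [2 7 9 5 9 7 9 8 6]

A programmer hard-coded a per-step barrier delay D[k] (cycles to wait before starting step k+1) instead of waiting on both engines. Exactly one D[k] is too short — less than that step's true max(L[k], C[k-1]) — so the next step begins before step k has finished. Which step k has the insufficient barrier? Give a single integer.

hazard at step 7

k=0 barrier L[0]=2→2c, D[0]=2 ok
k=1 barrier max(L[1]=5,C[0]=7)→7c, D[1]=7 ok
k=2 barrier max(L[2]=7,C[1]=9)→9c, D[2]=9 ok
k=3 barrier max(L[3]=5,C[2]=5)→5c, D[3]=5 ok
k=4 barrier max(L[4]=5,C[3]=9)→9c, D[4]=9 ok
k=5 barrier max(L[5]=3,C[4]=7)→7c, D[5]=7 ok
k=6 barrier max(L[6]=9,C[5]=6)→9c, D[6]=9 ok
k=7 barrier max(L[7]=8,C[6]=9)→9c, D[7]=8 SHORT
k=8 barrier C[7]=6→6c, D[8]=6 ok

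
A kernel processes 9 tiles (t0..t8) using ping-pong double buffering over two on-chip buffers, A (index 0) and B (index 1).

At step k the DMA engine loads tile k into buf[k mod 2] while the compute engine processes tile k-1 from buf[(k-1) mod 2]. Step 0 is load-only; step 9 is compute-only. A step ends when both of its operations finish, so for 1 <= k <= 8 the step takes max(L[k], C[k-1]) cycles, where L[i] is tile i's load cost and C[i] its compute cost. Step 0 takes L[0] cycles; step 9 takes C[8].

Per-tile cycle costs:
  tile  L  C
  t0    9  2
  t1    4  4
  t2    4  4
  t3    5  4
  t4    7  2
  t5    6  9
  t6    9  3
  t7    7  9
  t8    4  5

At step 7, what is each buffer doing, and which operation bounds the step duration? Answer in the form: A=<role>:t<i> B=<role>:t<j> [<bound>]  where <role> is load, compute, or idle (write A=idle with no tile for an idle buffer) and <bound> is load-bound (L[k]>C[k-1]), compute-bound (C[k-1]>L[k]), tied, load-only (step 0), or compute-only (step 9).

step 0: L[0]=9 → dur=9, Σ=9 | A=load:t0 B=idle [load-only]
step 1: L[1]=4 C[0]=2 → dur=4, Σ=13 | A=compute:t0 B=load:t1 [load-bound]
step 2: L[2]=4 C[1]=4 → dur=4, Σ=17 | A=load:t2 B=compute:t1 [tied]
step 3: L[3]=5 C[2]=4 → dur=5, Σ=22 | A=compute:t2 B=load:t3 [load-bound]
step 4: L[4]=7 C[3]=4 → dur=7, Σ=29 | A=load:t4 B=compute:t3 [load-bound]
step 5: L[5]=6 C[4]=2 → dur=6, Σ=35 | A=compute:t4 B=load:t5 [load-bound]
step 6: L[6]=9 C[5]=9 → dur=9, Σ=44 | A=load:t6 B=compute:t5 [tied]
step 7: L[7]=7 C[6]=3 → dur=7, Σ=51 | A=compute:t6 B=load:t7 [load-bound]
step 8: L[8]=4 C[7]=9 → dur=9, Σ=60 | A=load:t8 B=compute:t7 [compute-bound]
step 9: C[8]=5 → dur=5, Σ=65 | A=compute:t8 B=idle [compute-only]

step 7: A=compute:t6 B=load:t7 [load-bound]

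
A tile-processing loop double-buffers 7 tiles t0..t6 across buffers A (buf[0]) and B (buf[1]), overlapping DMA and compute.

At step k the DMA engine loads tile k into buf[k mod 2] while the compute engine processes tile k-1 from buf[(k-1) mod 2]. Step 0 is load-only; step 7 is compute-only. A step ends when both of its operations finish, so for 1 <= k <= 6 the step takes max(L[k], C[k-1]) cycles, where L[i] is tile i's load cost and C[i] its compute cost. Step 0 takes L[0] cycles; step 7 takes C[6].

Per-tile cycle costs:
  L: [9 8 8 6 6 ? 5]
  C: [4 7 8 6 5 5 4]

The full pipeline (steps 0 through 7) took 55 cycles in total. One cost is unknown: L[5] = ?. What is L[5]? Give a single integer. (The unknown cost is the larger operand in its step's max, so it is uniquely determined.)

step 0 | dur = L[0]=9 = 9
step 1 | dur = max(L[1]=8, C[0]=4) = 8
step 2 | dur = max(L[2]=8, C[1]=7) = 8
step 3 | dur = max(L[3]=6, C[2]=8) = 8
step 4 | dur = max(L[4]=6, C[3]=6) = 6
step 5 | dur = max(L[5]=?, C[4]=5) = L[5]  (unknown; binding)
step 6 | dur = max(L[6]=5, C[5]=5) = 5
step 7 | dur = C[6]=4 = 4
sum of known step durations = 48
dur[5] = total - known = 55 - 48 = 7
L[5] is the binding max in step 5, so L[5] = dur[5] = 7

L[5] = 7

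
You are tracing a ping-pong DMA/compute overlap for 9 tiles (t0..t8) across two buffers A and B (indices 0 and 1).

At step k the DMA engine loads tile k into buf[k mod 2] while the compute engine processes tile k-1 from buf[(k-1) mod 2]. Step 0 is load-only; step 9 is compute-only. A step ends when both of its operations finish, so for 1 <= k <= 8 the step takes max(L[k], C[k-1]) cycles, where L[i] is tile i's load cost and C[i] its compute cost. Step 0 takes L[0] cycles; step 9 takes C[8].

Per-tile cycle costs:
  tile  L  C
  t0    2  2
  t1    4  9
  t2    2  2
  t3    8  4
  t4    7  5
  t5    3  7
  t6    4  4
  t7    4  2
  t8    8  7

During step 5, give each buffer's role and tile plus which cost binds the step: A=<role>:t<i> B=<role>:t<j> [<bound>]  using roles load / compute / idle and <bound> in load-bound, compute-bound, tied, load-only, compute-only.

step 5: A=compute:t4 B=load:t5 [compute-bound]

[0] DMA t0→A (2c) ∥ CU idle ⇒ 2c, clock 2
[1] DMA t1→B (4c) ∥ CU A:t0 (2c) ⇒ 4c, clock 6
[2] DMA t2→A (2c) ∥ CU B:t1 (9c) ⇒ 9c, clock 15
[3] DMA t3→B (8c) ∥ CU A:t2 (2c) ⇒ 8c, clock 23
[4] DMA t4→A (7c) ∥ CU B:t3 (4c) ⇒ 7c, clock 30
[5] DMA t5→B (3c) ∥ CU A:t4 (5c) ⇒ 5c, clock 35
[6] DMA t6→A (4c) ∥ CU B:t5 (7c) ⇒ 7c, clock 42
[7] DMA t7→B (4c) ∥ CU A:t6 (4c) ⇒ 4c, clock 46
[8] DMA t8→A (8c) ∥ CU B:t7 (2c) ⇒ 8c, clock 54
[9] DMA idle ∥ CU A:t8 (7c) ⇒ 7c, clock 61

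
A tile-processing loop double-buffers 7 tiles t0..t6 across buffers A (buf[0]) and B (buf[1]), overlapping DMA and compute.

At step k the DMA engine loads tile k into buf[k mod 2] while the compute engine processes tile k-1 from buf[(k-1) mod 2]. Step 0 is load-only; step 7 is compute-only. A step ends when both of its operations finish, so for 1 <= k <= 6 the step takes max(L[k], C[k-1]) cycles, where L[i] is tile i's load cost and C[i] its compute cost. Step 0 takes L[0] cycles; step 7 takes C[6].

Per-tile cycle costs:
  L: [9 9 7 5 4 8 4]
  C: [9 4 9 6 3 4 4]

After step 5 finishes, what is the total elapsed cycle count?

end_cycle[5] = 48

  0. 9=9c; end=9; A:t0 B:-
  1. max(9,9)=9c; end=18; A:t0 B:t1
  2. max(7,4)=7c; end=25; A:t2 B:t1
  3. max(5,9)=9c; end=34; A:t2 B:t3
  4. max(4,6)=6c; end=40; A:t4 B:t3
  5. max(8,3)=8c; end=48; A:t4 B:t5
  6. max(4,4)=4c; end=52; A:t6 B:t5
  7. 4=4c; end=56; A:t6 B:t5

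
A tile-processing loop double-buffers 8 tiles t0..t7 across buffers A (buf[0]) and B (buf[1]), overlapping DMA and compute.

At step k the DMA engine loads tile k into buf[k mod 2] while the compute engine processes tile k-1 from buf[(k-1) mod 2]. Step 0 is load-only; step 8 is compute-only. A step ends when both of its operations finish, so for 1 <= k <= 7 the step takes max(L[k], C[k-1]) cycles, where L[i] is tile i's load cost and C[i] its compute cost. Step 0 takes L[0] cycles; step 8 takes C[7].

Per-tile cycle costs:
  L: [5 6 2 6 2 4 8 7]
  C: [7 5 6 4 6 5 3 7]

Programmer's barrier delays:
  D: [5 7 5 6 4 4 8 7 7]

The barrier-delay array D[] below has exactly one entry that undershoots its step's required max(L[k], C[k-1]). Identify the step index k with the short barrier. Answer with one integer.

hazard at step 5

k=0 barrier L[0]=5→5c, D[0]=5 ok
k=1 barrier max(L[1]=6,C[0]=7)→7c, D[1]=7 ok
k=2 barrier max(L[2]=2,C[1]=5)→5c, D[2]=5 ok
k=3 barrier max(L[3]=6,C[2]=6)→6c, D[3]=6 ok
k=4 barrier max(L[4]=2,C[3]=4)→4c, D[4]=4 ok
k=5 barrier max(L[5]=4,C[4]=6)→6c, D[5]=4 SHORT
k=6 barrier max(L[6]=8,C[5]=5)→8c, D[6]=8 ok
k=7 barrier max(L[7]=7,C[6]=3)→7c, D[7]=7 ok
k=8 barrier C[7]=7→7c, D[8]=7 ok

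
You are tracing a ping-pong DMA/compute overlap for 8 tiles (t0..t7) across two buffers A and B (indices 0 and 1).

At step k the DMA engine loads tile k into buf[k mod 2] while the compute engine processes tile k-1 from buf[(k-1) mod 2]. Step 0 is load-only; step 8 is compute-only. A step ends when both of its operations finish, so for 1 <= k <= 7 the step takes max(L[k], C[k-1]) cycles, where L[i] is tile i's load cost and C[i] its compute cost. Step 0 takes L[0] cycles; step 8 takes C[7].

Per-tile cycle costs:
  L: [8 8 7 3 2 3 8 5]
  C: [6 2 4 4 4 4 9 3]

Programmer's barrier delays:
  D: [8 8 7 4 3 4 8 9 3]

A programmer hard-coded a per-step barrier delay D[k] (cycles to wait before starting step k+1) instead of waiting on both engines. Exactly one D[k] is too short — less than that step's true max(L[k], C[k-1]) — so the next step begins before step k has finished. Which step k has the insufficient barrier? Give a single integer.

k=0 barrier L[0]=8→8c, D[0]=8 ok
k=1 barrier max(L[1]=8,C[0]=6)→8c, D[1]=8 ok
k=2 barrier max(L[2]=7,C[1]=2)→7c, D[2]=7 ok
k=3 barrier max(L[3]=3,C[2]=4)→4c, D[3]=4 ok
k=4 barrier max(L[4]=2,C[3]=4)→4c, D[4]=3 SHORT
k=5 barrier max(L[5]=3,C[4]=4)→4c, D[5]=4 ok
k=6 barrier max(L[6]=8,C[5]=4)→8c, D[6]=8 ok
k=7 barrier max(L[7]=5,C[6]=9)→9c, D[7]=9 ok
k=8 barrier C[7]=3→3c, D[8]=3 ok

hazard at step 4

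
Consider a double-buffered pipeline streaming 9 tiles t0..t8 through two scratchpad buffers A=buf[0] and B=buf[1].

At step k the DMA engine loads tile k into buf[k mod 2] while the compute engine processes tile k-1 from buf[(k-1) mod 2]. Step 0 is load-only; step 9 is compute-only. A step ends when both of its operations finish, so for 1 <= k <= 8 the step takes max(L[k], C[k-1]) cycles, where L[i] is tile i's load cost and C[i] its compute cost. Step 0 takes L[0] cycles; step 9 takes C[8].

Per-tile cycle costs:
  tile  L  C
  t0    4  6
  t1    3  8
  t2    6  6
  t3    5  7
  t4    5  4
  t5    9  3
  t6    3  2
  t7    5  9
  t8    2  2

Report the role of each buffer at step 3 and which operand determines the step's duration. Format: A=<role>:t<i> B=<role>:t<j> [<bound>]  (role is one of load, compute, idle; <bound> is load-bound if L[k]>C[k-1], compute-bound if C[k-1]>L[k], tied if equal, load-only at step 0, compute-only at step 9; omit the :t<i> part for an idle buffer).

[0] DMA t0→A (4c) ∥ CU idle ⇒ 4c, clock 4
[1] DMA t1→B (3c) ∥ CU A:t0 (6c) ⇒ 6c, clock 10
[2] DMA t2→A (6c) ∥ CU B:t1 (8c) ⇒ 8c, clock 18
[3] DMA t3→B (5c) ∥ CU A:t2 (6c) ⇒ 6c, clock 24
[4] DMA t4→A (5c) ∥ CU B:t3 (7c) ⇒ 7c, clock 31
[5] DMA t5→B (9c) ∥ CU A:t4 (4c) ⇒ 9c, clock 40
[6] DMA t6→A (3c) ∥ CU B:t5 (3c) ⇒ 3c, clock 43
[7] DMA t7→B (5c) ∥ CU A:t6 (2c) ⇒ 5c, clock 48
[8] DMA t8→A (2c) ∥ CU B:t7 (9c) ⇒ 9c, clock 57
[9] DMA idle ∥ CU A:t8 (2c) ⇒ 2c, clock 59

step 3: A=compute:t2 B=load:t3 [compute-bound]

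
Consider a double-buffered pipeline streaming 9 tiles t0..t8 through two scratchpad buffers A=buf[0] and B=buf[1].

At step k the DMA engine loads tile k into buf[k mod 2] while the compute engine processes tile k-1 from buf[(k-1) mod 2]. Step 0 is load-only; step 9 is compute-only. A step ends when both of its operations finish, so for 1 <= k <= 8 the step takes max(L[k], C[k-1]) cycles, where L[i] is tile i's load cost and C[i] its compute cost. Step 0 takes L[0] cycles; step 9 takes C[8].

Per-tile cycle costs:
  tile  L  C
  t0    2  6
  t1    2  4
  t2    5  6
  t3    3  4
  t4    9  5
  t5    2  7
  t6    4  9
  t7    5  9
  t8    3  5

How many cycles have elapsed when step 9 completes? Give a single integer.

end_cycle[9] = 63

  0. 2=2c; end=2; A:t0 B:-
  1. max(2,6)=6c; end=8; A:t0 B:t1
  2. max(5,4)=5c; end=13; A:t2 B:t1
  3. max(3,6)=6c; end=19; A:t2 B:t3
  4. max(9,4)=9c; end=28; A:t4 B:t3
  5. max(2,5)=5c; end=33; A:t4 B:t5
  6. max(4,7)=7c; end=40; A:t6 B:t5
  7. max(5,9)=9c; end=49; A:t6 B:t7
  8. max(3,9)=9c; end=58; A:t8 B:t7
  9. 5=5c; end=63; A:t8 B:t7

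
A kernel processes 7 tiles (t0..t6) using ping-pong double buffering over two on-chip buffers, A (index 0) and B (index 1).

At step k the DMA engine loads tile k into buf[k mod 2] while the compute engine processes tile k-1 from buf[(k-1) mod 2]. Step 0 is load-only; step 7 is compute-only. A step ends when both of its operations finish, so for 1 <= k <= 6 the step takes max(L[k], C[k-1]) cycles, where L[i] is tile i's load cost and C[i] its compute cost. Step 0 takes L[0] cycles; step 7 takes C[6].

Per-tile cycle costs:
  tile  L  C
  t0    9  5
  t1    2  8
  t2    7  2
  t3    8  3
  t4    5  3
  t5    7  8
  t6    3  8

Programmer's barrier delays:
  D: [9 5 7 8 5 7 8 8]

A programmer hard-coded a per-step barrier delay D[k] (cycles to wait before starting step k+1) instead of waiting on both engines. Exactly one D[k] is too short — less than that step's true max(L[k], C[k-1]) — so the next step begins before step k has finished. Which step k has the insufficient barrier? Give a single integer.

step 0: need L[0]=9 = 9; D[0]=9 ok
step 1: need max(L[1]=2,C[0]=5) = 5; D[1]=5 ok
step 2: need max(L[2]=7,C[1]=8) = 8; D[2]=7 SHORT
step 3: need max(L[3]=8,C[2]=2) = 8; D[3]=8 ok
step 4: need max(L[4]=5,C[3]=3) = 5; D[4]=5 ok
step 5: need max(L[5]=7,C[4]=3) = 7; D[5]=7 ok
step 6: need max(L[6]=3,C[5]=8) = 8; D[6]=8 ok
step 7: need C[6]=8 = 8; D[7]=8 ok

hazard at step 2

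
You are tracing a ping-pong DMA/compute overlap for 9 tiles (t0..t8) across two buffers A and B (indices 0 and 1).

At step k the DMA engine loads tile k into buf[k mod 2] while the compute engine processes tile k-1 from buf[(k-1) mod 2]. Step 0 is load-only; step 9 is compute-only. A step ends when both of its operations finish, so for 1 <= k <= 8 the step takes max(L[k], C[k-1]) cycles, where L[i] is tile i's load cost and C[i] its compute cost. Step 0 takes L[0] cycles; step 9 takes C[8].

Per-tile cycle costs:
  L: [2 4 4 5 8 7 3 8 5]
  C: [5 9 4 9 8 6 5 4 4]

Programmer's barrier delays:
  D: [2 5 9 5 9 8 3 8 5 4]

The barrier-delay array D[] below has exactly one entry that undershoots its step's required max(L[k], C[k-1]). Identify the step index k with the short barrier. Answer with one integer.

hazard at step 6

[0] required=L[0]=2=2 vs D=2 ok
[1] required=max(L[1]=4,C[0]=5)=5 vs D=5 ok
[2] required=max(L[2]=4,C[1]=9)=9 vs D=9 ok
[3] required=max(L[3]=5,C[2]=4)=5 vs D=5 ok
[4] required=max(L[4]=8,C[3]=9)=9 vs D=9 ok
[5] required=max(L[5]=7,C[4]=8)=8 vs D=8 ok
[6] required=max(L[6]=3,C[5]=6)=6 vs D=3 SHORT
[7] required=max(L[7]=8,C[6]=5)=8 vs D=8 ok
[8] required=max(L[8]=5,C[7]=4)=5 vs D=5 ok
[9] required=C[8]=4=4 vs D=4 ok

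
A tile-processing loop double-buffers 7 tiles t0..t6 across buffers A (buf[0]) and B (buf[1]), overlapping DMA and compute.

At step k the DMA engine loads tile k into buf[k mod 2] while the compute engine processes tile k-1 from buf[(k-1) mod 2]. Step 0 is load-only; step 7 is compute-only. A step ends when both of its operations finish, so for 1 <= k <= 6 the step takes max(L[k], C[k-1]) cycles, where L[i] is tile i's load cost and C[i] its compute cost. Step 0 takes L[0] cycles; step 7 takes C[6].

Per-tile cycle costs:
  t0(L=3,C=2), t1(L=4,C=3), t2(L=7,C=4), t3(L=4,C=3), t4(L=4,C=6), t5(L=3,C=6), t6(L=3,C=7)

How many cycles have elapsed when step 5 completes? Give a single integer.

end_cycle[5] = 28

k=0 load=t0/3c comp=- wait=3 total=3
k=1 load=t1/4c comp=t0/2c wait=4 total=7
k=2 load=t2/7c comp=t1/3c wait=7 total=14
k=3 load=t3/4c comp=t2/4c wait=4 total=18
k=4 load=t4/4c comp=t3/3c wait=4 total=22
k=5 load=t5/3c comp=t4/6c wait=6 total=28
k=6 load=t6/3c comp=t5/6c wait=6 total=34
k=7 load=- comp=t6/7c wait=7 total=41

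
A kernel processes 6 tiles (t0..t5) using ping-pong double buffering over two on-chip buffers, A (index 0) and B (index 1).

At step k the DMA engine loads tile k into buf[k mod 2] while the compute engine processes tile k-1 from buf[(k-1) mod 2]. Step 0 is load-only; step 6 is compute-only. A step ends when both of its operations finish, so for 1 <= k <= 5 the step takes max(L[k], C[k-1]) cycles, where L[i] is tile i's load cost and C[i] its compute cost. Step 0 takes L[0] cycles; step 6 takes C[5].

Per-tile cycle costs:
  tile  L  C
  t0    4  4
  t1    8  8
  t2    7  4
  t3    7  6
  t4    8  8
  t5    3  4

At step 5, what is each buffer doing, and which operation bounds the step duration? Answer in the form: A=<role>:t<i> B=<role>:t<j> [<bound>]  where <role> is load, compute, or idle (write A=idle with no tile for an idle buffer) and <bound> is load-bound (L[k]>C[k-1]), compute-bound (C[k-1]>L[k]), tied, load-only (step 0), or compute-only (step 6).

step 5: A=compute:t4 B=load:t5 [compute-bound]

step 0: L[0]=4 → dur=4, Σ=4 | A=load:t0 B=idle [load-only]
step 1: L[1]=8 C[0]=4 → dur=8, Σ=12 | A=compute:t0 B=load:t1 [load-bound]
step 2: L[2]=7 C[1]=8 → dur=8, Σ=20 | A=load:t2 B=compute:t1 [compute-bound]
step 3: L[3]=7 C[2]=4 → dur=7, Σ=27 | A=compute:t2 B=load:t3 [load-bound]
step 4: L[4]=8 C[3]=6 → dur=8, Σ=35 | A=load:t4 B=compute:t3 [load-bound]
step 5: L[5]=3 C[4]=8 → dur=8, Σ=43 | A=compute:t4 B=load:t5 [compute-bound]
step 6: C[5]=4 → dur=4, Σ=47 | A=idle B=compute:t5 [compute-only]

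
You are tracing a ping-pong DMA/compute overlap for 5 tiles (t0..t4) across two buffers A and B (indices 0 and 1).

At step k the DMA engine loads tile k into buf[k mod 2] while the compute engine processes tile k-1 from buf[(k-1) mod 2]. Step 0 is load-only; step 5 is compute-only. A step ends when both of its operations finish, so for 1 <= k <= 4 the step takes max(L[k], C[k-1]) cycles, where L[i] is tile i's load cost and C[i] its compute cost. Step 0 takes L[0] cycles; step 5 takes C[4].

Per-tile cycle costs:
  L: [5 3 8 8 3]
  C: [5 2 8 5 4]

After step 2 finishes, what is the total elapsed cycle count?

end_cycle[2] = 18

k=0 load=t0/5c comp=- wait=5 total=5
k=1 load=t1/3c comp=t0/5c wait=5 total=10
k=2 load=t2/8c comp=t1/2c wait=8 total=18
k=3 load=t3/8c comp=t2/8c wait=8 total=26
k=4 load=t4/3c comp=t3/5c wait=5 total=31
k=5 load=- comp=t4/4c wait=4 total=35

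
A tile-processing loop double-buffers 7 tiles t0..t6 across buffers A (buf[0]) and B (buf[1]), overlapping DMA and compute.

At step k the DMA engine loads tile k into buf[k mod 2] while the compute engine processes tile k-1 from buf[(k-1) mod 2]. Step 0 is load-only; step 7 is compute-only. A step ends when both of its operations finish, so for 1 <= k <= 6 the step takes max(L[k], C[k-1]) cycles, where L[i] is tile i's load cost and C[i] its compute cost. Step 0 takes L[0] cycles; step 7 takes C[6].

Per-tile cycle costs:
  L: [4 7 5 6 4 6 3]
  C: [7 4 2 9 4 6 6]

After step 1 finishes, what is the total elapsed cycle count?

end_cycle[1] = 11

step 0: L[0]=4 → dur=4, Σ=4 | A=load:t0 B=idle [load-only]
step 1: L[1]=7 C[0]=7 → dur=7, Σ=11 | A=compute:t0 B=load:t1 [tied]
step 2: L[2]=5 C[1]=4 → dur=5, Σ=16 | A=load:t2 B=compute:t1 [load-bound]
step 3: L[3]=6 C[2]=2 → dur=6, Σ=22 | A=compute:t2 B=load:t3 [load-bound]
step 4: L[4]=4 C[3]=9 → dur=9, Σ=31 | A=load:t4 B=compute:t3 [compute-bound]
step 5: L[5]=6 C[4]=4 → dur=6, Σ=37 | A=compute:t4 B=load:t5 [load-bound]
step 6: L[6]=3 C[5]=6 → dur=6, Σ=43 | A=load:t6 B=compute:t5 [compute-bound]
step 7: C[6]=6 → dur=6, Σ=49 | A=compute:t6 B=idle [compute-only]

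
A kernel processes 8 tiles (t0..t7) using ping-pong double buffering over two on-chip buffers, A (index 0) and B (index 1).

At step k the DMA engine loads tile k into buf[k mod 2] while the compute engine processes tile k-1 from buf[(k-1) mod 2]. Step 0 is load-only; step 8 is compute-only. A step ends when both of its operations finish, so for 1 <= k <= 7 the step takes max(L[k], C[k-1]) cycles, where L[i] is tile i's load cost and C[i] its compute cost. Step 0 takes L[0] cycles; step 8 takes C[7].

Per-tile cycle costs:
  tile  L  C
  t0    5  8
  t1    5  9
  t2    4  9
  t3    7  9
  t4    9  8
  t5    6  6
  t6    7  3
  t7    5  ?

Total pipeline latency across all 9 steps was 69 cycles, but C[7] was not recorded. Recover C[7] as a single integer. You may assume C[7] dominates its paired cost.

step 0 | dur = L[0]=5 = 5
step 1 | dur = max(L[1]=5, C[0]=8) = 8
step 2 | dur = max(L[2]=4, C[1]=9) = 9
step 3 | dur = max(L[3]=7, C[2]=9) = 9
step 4 | dur = max(L[4]=9, C[3]=9) = 9
step 5 | dur = max(L[5]=6, C[4]=8) = 8
step 6 | dur = max(L[6]=7, C[5]=6) = 7
step 7 | dur = max(L[7]=5, C[6]=3) = 5
step 8 | dur = C[7]=? = C[7]  (unknown; binding)
sum of known step durations = 60
dur[8] = total - known = 69 - 60 = 9
C[7] is the binding max in step 8, so C[7] = dur[8] = 9

C[7] = 9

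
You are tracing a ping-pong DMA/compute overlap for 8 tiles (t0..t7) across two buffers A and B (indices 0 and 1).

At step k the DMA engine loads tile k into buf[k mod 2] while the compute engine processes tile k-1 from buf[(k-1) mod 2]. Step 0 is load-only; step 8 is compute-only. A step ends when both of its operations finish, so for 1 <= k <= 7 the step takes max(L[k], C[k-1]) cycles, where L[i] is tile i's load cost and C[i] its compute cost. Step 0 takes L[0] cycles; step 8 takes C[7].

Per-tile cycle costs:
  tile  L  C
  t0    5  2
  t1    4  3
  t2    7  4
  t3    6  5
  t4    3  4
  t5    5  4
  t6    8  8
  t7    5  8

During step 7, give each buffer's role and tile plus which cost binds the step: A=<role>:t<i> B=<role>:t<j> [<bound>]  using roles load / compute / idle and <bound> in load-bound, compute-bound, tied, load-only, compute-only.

step 7: A=compute:t6 B=load:t7 [compute-bound]

  0. 5=5c; end=5; A:t0 B:-
  1. max(4,2)=4c; end=9; A:t0 B:t1
  2. max(7,3)=7c; end=16; A:t2 B:t1
  3. max(6,4)=6c; end=22; A:t2 B:t3
  4. max(3,5)=5c; end=27; A:t4 B:t3
  5. max(5,4)=5c; end=32; A:t4 B:t5
  6. max(8,4)=8c; end=40; A:t6 B:t5
  7. max(5,8)=8c; end=48; A:t6 B:t7
  8. 8=8c; end=56; A:t6 B:t7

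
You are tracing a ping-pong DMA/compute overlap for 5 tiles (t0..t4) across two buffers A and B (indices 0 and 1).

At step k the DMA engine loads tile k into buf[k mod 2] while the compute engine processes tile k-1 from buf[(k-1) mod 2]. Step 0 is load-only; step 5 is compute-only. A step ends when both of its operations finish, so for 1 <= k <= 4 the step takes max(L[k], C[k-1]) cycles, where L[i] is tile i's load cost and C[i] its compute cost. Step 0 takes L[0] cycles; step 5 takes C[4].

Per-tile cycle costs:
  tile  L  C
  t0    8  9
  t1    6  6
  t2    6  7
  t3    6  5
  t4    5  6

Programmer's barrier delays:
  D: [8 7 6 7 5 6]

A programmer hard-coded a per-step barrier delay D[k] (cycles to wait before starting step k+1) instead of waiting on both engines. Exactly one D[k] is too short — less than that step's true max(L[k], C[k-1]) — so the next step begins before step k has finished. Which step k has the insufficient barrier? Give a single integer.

[0] required=L[0]=8=8 vs D=8 ok
[1] required=max(L[1]=6,C[0]=9)=9 vs D=7 SHORT
[2] required=max(L[2]=6,C[1]=6)=6 vs D=6 ok
[3] required=max(L[3]=6,C[2]=7)=7 vs D=7 ok
[4] required=max(L[4]=5,C[3]=5)=5 vs D=5 ok
[5] required=C[4]=6=6 vs D=6 ok

hazard at step 1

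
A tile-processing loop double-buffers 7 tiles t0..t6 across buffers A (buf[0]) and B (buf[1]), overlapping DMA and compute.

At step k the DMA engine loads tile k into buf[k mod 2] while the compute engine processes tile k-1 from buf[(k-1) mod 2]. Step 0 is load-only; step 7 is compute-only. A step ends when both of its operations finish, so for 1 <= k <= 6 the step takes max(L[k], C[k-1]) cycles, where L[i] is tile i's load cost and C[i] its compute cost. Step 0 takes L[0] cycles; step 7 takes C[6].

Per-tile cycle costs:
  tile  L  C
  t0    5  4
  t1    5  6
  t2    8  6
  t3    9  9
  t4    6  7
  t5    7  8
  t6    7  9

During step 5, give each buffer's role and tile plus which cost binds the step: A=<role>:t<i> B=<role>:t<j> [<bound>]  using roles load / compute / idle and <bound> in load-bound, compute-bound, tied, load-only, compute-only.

step 5: A=compute:t4 B=load:t5 [tied]

step 0: L[0]=5 → dur=5, Σ=5 | A=load:t0 B=idle [load-only]
step 1: L[1]=5 C[0]=4 → dur=5, Σ=10 | A=compute:t0 B=load:t1 [load-bound]
step 2: L[2]=8 C[1]=6 → dur=8, Σ=18 | A=load:t2 B=compute:t1 [load-bound]
step 3: L[3]=9 C[2]=6 → dur=9, Σ=27 | A=compute:t2 B=load:t3 [load-bound]
step 4: L[4]=6 C[3]=9 → dur=9, Σ=36 | A=load:t4 B=compute:t3 [compute-bound]
step 5: L[5]=7 C[4]=7 → dur=7, Σ=43 | A=compute:t4 B=load:t5 [tied]
step 6: L[6]=7 C[5]=8 → dur=8, Σ=51 | A=load:t6 B=compute:t5 [compute-bound]
step 7: C[6]=9 → dur=9, Σ=60 | A=compute:t6 B=idle [compute-only]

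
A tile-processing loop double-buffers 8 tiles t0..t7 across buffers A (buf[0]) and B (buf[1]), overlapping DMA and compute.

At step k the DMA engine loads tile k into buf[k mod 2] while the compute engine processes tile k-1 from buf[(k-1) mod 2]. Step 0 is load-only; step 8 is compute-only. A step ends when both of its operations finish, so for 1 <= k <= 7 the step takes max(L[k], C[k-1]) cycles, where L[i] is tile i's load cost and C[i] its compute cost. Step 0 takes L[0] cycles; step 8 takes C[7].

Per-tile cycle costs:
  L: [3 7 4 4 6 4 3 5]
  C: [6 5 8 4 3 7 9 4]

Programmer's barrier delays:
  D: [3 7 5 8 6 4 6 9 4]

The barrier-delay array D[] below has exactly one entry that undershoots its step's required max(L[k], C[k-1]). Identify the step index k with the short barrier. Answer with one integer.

step 0: need L[0]=3 = 3; D[0]=3 ok
step 1: need max(L[1]=7,C[0]=6) = 7; D[1]=7 ok
step 2: need max(L[2]=4,C[1]=5) = 5; D[2]=5 ok
step 3: need max(L[3]=4,C[2]=8) = 8; D[3]=8 ok
step 4: need max(L[4]=6,C[3]=4) = 6; D[4]=6 ok
step 5: need max(L[5]=4,C[4]=3) = 4; D[5]=4 ok
step 6: need max(L[6]=3,C[5]=7) = 7; D[6]=6 SHORT
step 7: need max(L[7]=5,C[6]=9) = 9; D[7]=9 ok
step 8: need C[7]=4 = 4; D[8]=4 ok

hazard at step 6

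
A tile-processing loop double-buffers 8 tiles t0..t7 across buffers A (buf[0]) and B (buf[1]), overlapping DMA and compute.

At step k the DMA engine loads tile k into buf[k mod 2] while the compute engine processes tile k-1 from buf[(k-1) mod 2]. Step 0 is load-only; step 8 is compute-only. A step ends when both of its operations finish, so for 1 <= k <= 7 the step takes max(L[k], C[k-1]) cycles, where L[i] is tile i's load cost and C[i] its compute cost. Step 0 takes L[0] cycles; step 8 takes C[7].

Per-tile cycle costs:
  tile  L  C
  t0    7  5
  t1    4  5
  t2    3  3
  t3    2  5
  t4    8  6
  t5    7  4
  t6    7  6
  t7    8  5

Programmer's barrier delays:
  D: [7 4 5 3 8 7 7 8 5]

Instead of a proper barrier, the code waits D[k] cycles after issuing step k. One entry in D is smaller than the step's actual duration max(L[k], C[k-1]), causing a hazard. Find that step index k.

hazard at step 1

k=0 barrier L[0]=7→7c, D[0]=7 ok
k=1 barrier max(L[1]=4,C[0]=5)→5c, D[1]=4 SHORT
k=2 barrier max(L[2]=3,C[1]=5)→5c, D[2]=5 ok
k=3 barrier max(L[3]=2,C[2]=3)→3c, D[3]=3 ok
k=4 barrier max(L[4]=8,C[3]=5)→8c, D[4]=8 ok
k=5 barrier max(L[5]=7,C[4]=6)→7c, D[5]=7 ok
k=6 barrier max(L[6]=7,C[5]=4)→7c, D[6]=7 ok
k=7 barrier max(L[7]=8,C[6]=6)→8c, D[7]=8 ok
k=8 barrier C[7]=5→5c, D[8]=5 ok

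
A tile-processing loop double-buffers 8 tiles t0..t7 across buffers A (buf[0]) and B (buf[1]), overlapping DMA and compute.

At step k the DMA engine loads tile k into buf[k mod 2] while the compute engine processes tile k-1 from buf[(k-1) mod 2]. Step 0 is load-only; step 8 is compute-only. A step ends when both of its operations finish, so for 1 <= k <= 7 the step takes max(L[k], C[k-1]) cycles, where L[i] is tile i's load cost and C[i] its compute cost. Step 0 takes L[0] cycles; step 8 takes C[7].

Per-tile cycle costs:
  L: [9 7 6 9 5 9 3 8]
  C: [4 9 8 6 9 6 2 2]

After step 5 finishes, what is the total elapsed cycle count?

step 0: L[0]=9 → dur=9, Σ=9 | A=load:t0 B=idle [load-only]
step 1: L[1]=7 C[0]=4 → dur=7, Σ=16 | A=compute:t0 B=load:t1 [load-bound]
step 2: L[2]=6 C[1]=9 → dur=9, Σ=25 | A=load:t2 B=compute:t1 [compute-bound]
step 3: L[3]=9 C[2]=8 → dur=9, Σ=34 | A=compute:t2 B=load:t3 [load-bound]
step 4: L[4]=5 C[3]=6 → dur=6, Σ=40 | A=load:t4 B=compute:t3 [compute-bound]
step 5: L[5]=9 C[4]=9 → dur=9, Σ=49 | A=compute:t4 B=load:t5 [tied]
step 6: L[6]=3 C[5]=6 → dur=6, Σ=55 | A=load:t6 B=compute:t5 [compute-bound]
step 7: L[7]=8 C[6]=2 → dur=8, Σ=63 | A=compute:t6 B=load:t7 [load-bound]
step 8: C[7]=2 → dur=2, Σ=65 | A=idle B=compute:t7 [compute-only]

end_cycle[5] = 49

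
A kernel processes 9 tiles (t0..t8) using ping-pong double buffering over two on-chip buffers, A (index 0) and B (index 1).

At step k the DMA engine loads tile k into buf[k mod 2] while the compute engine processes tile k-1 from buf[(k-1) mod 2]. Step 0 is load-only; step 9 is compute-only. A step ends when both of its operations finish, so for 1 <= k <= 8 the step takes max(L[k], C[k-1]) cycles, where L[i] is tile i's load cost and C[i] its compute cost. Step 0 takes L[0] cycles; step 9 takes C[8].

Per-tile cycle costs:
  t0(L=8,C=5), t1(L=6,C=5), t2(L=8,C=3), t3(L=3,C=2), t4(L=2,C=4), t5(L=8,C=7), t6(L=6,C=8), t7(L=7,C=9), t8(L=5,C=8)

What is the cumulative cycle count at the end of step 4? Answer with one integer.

k=0 load=t0/8c comp=- wait=8 total=8
k=1 load=t1/6c comp=t0/5c wait=6 total=14
k=2 load=t2/8c comp=t1/5c wait=8 total=22
k=3 load=t3/3c comp=t2/3c wait=3 total=25
k=4 load=t4/2c comp=t3/2c wait=2 total=27
k=5 load=t5/8c comp=t4/4c wait=8 total=35
k=6 load=t6/6c comp=t5/7c wait=7 total=42
k=7 load=t7/7c comp=t6/8c wait=8 total=50
k=8 load=t8/5c comp=t7/9c wait=9 total=59
k=9 load=- comp=t8/8c wait=8 total=67

end_cycle[4] = 27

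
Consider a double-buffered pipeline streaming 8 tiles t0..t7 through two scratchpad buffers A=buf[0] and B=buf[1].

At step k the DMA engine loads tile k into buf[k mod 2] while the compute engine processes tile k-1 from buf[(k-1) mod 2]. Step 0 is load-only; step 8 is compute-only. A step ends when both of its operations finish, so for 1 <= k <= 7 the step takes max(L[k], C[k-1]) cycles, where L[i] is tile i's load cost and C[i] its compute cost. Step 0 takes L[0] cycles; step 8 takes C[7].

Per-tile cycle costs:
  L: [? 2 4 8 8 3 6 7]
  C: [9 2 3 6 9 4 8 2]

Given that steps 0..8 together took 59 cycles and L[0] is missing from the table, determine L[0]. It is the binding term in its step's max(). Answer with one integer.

L[0] = 5

step 0: dur = L[0]=? = L[0]  (unknown; binding)
step 1: dur = max(L[1]=2, C[0]=9) = 9
step 2: dur = max(L[2]=4, C[1]=2) = 4
step 3: dur = max(L[3]=8, C[2]=3) = 8
step 4: dur = max(L[4]=8, C[3]=6) = 8
step 5: dur = max(L[5]=3, C[4]=9) = 9
step 6: dur = max(L[6]=6, C[5]=4) = 6
step 7: dur = max(L[7]=7, C[6]=8) = 8
step 8: dur = C[7]=2 = 2
sum of known step durations = 54
dur[0] = total - known = 59 - 54 = 5
L[0] is the binding max in step 0, so L[0] = dur[0] = 5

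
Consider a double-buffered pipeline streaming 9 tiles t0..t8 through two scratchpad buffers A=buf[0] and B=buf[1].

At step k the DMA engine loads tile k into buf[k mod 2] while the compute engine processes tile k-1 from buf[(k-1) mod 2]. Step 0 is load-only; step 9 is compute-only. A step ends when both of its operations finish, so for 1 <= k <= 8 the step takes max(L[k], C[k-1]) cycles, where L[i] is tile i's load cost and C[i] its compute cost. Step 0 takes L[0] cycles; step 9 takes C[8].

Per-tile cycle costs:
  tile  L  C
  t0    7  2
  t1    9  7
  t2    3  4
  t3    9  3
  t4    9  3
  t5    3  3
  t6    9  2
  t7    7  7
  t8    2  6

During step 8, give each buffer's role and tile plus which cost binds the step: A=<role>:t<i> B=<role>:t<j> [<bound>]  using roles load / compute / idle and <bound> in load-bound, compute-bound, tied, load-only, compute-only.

step 8: A=load:t8 B=compute:t7 [compute-bound]

step 0: L[0]=7 → dur=7, Σ=7 | A=load:t0 B=idle [load-only]
step 1: L[1]=9 C[0]=2 → dur=9, Σ=16 | A=compute:t0 B=load:t1 [load-bound]
step 2: L[2]=3 C[1]=7 → dur=7, Σ=23 | A=load:t2 B=compute:t1 [compute-bound]
step 3: L[3]=9 C[2]=4 → dur=9, Σ=32 | A=compute:t2 B=load:t3 [load-bound]
step 4: L[4]=9 C[3]=3 → dur=9, Σ=41 | A=load:t4 B=compute:t3 [load-bound]
step 5: L[5]=3 C[4]=3 → dur=3, Σ=44 | A=compute:t4 B=load:t5 [tied]
step 6: L[6]=9 C[5]=3 → dur=9, Σ=53 | A=load:t6 B=compute:t5 [load-bound]
step 7: L[7]=7 C[6]=2 → dur=7, Σ=60 | A=compute:t6 B=load:t7 [load-bound]
step 8: L[8]=2 C[7]=7 → dur=7, Σ=67 | A=load:t8 B=compute:t7 [compute-bound]
step 9: C[8]=6 → dur=6, Σ=73 | A=compute:t8 B=idle [compute-only]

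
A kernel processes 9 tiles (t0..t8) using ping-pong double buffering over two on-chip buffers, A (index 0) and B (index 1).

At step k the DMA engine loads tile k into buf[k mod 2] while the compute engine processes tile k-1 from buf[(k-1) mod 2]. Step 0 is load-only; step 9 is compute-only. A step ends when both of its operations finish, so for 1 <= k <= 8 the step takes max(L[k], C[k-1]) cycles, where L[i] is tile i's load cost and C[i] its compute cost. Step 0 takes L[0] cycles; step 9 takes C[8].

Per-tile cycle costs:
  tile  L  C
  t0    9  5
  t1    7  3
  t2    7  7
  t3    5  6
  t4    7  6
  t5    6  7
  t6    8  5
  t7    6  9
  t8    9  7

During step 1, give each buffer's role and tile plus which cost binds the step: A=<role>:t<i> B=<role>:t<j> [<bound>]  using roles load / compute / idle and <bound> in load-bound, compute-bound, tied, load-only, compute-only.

[0] DMA t0→A (9c) ∥ CU idle ⇒ 9c, clock 9
[1] DMA t1→B (7c) ∥ CU A:t0 (5c) ⇒ 7c, clock 16
[2] DMA t2→A (7c) ∥ CU B:t1 (3c) ⇒ 7c, clock 23
[3] DMA t3→B (5c) ∥ CU A:t2 (7c) ⇒ 7c, clock 30
[4] DMA t4→A (7c) ∥ CU B:t3 (6c) ⇒ 7c, clock 37
[5] DMA t5→B (6c) ∥ CU A:t4 (6c) ⇒ 6c, clock 43
[6] DMA t6→A (8c) ∥ CU B:t5 (7c) ⇒ 8c, clock 51
[7] DMA t7→B (6c) ∥ CU A:t6 (5c) ⇒ 6c, clock 57
[8] DMA t8→A (9c) ∥ CU B:t7 (9c) ⇒ 9c, clock 66
[9] DMA idle ∥ CU A:t8 (7c) ⇒ 7c, clock 73

step 1: A=compute:t0 B=load:t1 [load-bound]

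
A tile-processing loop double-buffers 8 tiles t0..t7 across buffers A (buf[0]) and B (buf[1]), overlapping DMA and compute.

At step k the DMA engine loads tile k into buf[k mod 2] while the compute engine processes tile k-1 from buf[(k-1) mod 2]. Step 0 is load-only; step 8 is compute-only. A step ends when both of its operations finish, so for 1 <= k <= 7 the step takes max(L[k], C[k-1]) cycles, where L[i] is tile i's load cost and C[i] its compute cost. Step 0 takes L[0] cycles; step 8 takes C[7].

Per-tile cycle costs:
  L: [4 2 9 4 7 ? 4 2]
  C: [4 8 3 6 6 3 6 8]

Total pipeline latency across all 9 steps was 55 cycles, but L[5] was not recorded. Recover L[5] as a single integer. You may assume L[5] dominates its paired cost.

step 0 = dur = L[0]=4 = 4
step 1 = dur = max(L[1]=2, C[0]=4) = 4
step 2 = dur = max(L[2]=9, C[1]=8) = 9
step 3 = dur = max(L[3]=4, C[2]=3) = 4
step 4 = dur = max(L[4]=7, C[3]=6) = 7
step 5 = dur = max(L[5]=?, C[4]=6) = L[5]  (unknown; binding)
step 6 = dur = max(L[6]=4, C[5]=3) = 4
step 7 = dur = max(L[7]=2, C[6]=6) = 6
step 8 = dur = C[7]=8 = 8
sum of known step durations = 46
dur[5] = total - known = 55 - 46 = 9
L[5] is the binding max in step 5, so L[5] = dur[5] = 9

L[5] = 9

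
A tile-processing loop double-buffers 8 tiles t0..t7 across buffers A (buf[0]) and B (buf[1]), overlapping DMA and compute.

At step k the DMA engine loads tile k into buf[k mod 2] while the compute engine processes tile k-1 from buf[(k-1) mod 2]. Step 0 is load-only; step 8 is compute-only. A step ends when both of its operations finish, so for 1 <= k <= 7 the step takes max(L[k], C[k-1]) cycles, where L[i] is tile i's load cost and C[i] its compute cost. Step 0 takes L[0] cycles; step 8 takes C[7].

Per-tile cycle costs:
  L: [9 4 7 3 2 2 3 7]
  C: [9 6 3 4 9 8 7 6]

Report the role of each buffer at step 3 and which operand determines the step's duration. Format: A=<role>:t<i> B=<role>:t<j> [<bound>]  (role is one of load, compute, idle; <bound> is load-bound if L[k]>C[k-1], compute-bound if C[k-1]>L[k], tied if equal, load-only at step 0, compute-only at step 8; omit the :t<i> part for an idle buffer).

step 3: A=compute:t2 B=load:t3 [tied]

  0. 9=9c; end=9; A:t0 B:-
  1. max(4,9)=9c; end=18; A:t0 B:t1
  2. max(7,6)=7c; end=25; A:t2 B:t1
  3. max(3,3)=3c; end=28; A:t2 B:t3
  4. max(2,4)=4c; end=32; A:t4 B:t3
  5. max(2,9)=9c; end=41; A:t4 B:t5
  6. max(3,8)=8c; end=49; A:t6 B:t5
  7. max(7,7)=7c; end=56; A:t6 B:t7
  8. 6=6c; end=62; A:t6 B:t7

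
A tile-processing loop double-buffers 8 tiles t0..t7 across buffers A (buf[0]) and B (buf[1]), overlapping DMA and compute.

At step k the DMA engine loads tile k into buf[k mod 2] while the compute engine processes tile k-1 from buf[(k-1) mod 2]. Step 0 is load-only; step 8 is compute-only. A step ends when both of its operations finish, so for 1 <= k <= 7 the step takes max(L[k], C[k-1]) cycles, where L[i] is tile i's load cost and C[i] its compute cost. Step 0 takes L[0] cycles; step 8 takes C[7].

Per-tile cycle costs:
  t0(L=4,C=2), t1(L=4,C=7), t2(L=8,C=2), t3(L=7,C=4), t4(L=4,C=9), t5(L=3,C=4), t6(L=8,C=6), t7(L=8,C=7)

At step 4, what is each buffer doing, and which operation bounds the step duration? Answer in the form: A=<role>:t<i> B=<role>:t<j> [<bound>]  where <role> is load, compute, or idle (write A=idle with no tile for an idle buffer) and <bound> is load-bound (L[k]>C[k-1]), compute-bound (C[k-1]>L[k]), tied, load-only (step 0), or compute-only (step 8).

step 4: A=load:t4 B=compute:t3 [tied]

k=0 load=t0/4c comp=- wait=4 total=4
k=1 load=t1/4c comp=t0/2c wait=4 total=8
k=2 load=t2/8c comp=t1/7c wait=8 total=16
k=3 load=t3/7c comp=t2/2c wait=7 total=23
k=4 load=t4/4c comp=t3/4c wait=4 total=27
k=5 load=t5/3c comp=t4/9c wait=9 total=36
k=6 load=t6/8c comp=t5/4c wait=8 total=44
k=7 load=t7/8c comp=t6/6c wait=8 total=52
k=8 load=- comp=t7/7c wait=7 total=59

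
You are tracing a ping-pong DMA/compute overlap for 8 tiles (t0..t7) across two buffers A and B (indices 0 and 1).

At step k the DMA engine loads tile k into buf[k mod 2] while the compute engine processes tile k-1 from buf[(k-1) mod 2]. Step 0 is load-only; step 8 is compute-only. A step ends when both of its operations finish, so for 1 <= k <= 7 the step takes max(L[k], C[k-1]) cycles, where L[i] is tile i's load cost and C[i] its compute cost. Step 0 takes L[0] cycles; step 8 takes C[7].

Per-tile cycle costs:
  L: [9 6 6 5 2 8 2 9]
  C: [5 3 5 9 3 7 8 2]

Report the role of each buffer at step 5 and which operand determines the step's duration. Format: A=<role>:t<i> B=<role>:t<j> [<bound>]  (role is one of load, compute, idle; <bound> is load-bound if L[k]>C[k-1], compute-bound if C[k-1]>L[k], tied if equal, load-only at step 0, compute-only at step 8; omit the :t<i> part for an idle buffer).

k=0 load=t0/9c comp=- wait=9 total=9
k=1 load=t1/6c comp=t0/5c wait=6 total=15
k=2 load=t2/6c comp=t1/3c wait=6 total=21
k=3 load=t3/5c comp=t2/5c wait=5 total=26
k=4 load=t4/2c comp=t3/9c wait=9 total=35
k=5 load=t5/8c comp=t4/3c wait=8 total=43
k=6 load=t6/2c comp=t5/7c wait=7 total=50
k=7 load=t7/9c comp=t6/8c wait=9 total=59
k=8 load=- comp=t7/2c wait=2 total=61

step 5: A=compute:t4 B=load:t5 [load-bound]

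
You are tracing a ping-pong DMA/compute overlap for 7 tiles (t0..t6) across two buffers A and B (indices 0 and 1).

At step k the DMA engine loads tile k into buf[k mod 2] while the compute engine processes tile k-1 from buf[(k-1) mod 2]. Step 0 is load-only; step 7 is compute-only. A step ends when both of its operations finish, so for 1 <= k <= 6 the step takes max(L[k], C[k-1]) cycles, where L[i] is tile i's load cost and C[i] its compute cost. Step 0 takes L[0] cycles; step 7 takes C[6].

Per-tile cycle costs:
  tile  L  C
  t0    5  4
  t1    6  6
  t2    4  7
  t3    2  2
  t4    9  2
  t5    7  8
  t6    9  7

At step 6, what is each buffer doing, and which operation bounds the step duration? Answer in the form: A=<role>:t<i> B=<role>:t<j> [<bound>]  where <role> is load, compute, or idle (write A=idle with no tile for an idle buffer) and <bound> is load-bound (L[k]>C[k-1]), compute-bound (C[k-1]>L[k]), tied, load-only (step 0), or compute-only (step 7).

step 6: A=load:t6 B=compute:t5 [load-bound]

  0. 5=5c; end=5; A:t0 B:-
  1. max(6,4)=6c; end=11; A:t0 B:t1
  2. max(4,6)=6c; end=17; A:t2 B:t1
  3. max(2,7)=7c; end=24; A:t2 B:t3
  4. max(9,2)=9c; end=33; A:t4 B:t3
  5. max(7,2)=7c; end=40; A:t4 B:t5
  6. max(9,8)=9c; end=49; A:t6 B:t5
  7. 7=7c; end=56; A:t6 B:t5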